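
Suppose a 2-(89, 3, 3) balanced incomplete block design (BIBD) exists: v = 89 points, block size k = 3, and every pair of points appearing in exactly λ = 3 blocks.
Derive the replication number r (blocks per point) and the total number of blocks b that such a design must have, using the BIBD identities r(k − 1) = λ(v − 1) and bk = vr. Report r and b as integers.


Any 2-(v, k, λ) BIBD satisfies two necessary conditions:
  (i)  Each point sits in r blocks, and counting incidences through any fixed point gives r(k − 1) = λ(v − 1), so r = λ(v − 1)/(k − 1).
  (ii) Total incidences bk = vr, so b = vr/k.
Step 1: r = λ(v − 1)/(k − 1) = 3·(89 − 1)/(3 − 1) = 3·88/2 = 264/2 = 132.
Step 2: b = vr/k = 89·132/3 = 11748/3 = 3916.
Check integrality: r = 132 ∈ Z ✓, b = 3916 ∈ Z ✓.
(These identities are necessary conditions: they determine r and b for any design with these parameters, but do not by themselves prove that one exists.)

r = 132, b = 3916.


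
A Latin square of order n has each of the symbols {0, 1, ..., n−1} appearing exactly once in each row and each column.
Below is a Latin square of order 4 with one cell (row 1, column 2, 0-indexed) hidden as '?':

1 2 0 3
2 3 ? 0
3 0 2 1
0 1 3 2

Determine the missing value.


Row 1 contains symbols [0, 2, 3] — missing [1].
Column 2 contains symbols [0, 2, 3] — missing [1].
The missing symbol must appear in both missing sets; intersection = [1].
Therefore the hidden value is 1.

Missing value = 1.


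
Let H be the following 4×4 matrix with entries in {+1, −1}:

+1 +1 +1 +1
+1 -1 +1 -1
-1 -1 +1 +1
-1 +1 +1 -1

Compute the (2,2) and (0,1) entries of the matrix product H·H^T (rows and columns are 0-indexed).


Row 0 of H: [1, 1, 1, 1].
Row 1 of H: [1, -1, 1, -1].
Row 2 of H: [-1, -1, 1, 1].
(H·H^T)[2][2] = Σ_j H[2][j]·H[2][j] = (-1)² + (-1)² + (1)² + (1)² = 1 + 1 + 1 + 1 = 4.
(H·H^T)[0][1] = Σ_j H[0][j]·H[1][j] = (1)·(1) + (1)·(-1) + (1)·(1) + (1)·(-1) = 1 + -1 + 1 + -1 = 0.
So rows 0 and 1 are orthogonal; the diagonal entry equals n = 4.

(2,2) entry = 4; (0,1) entry = 0.


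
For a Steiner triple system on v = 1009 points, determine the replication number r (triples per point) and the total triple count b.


An STS(v) is a 2-(v, 3, 1) BIBD: block size k = 3, λ = 1.
Replication: r(k − 1) = λ(v − 1) ⇒ r·2 = 1009 − 1 = 1008 ⇒ r = 504.
Block count: bk = vr ⇒ b·3 = 1009·504 = 508536 ⇒ b = 169512.
(Check via b = v(v − 1)/6 = 1009·1008/6 = 1017072/6 = 169512.)

r = 504, b = 169512.


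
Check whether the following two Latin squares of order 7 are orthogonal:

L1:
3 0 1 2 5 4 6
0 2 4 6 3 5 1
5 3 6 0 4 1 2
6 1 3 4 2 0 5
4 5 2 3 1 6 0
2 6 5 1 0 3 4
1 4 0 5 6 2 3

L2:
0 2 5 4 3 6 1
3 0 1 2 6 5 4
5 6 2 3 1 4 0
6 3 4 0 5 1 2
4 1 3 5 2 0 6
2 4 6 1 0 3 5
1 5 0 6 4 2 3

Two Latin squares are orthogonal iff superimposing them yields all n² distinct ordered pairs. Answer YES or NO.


Form the n² = 49 superimposed pairs (L1[i][j], L2[i][j]), row by row (rows and columns indexed from 0):
row 0: (3,0) (0,2) (1,5) (2,4) (5,3) (4,6) (6,1)
row 1: (0,3) (2,0) (4,1) (6,2) (3,6) (5,5) (1,4)
row 2: (5,5) (3,6) (6,2) (0,3) (4,1) (1,4) (2,0)
row 3: (6,6) (1,3) (3,4) (4,0) (2,5) (0,1) (5,2)
row 4: (4,4) (5,1) (2,3) (3,5) (1,2) (6,0) (0,6)
row 5: (2,2) (6,4) (5,6) (1,1) (0,0) (3,3) (4,5)
row 6: (1,1) (4,5) (0,0) (5,6) (6,4) (2,2) (3,3)
Orthogonality requires all 49 pairs distinct.
But the pair (5,5) repeats: cell (1,5) has L1 = 5, L2 = 5, and cell (2,0) has L1 = 5, L2 = 5.
A repeated pair means some other pair never occurs (only 35 distinct pairs out of 49), so the squares are not orthogonal.
Conclusion: NO.

NO


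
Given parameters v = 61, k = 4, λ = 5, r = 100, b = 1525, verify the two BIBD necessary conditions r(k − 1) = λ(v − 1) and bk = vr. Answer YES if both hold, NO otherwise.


Condition (i): r(k − 1) = 100·3 = 300; λ(v − 1) = 5·60 = 300. Match? YES.
Condition (ii): bk = 1525·4 = 6100; vr = 61·100 = 6100. Match? YES.
Both conditions hold? YES.

YES


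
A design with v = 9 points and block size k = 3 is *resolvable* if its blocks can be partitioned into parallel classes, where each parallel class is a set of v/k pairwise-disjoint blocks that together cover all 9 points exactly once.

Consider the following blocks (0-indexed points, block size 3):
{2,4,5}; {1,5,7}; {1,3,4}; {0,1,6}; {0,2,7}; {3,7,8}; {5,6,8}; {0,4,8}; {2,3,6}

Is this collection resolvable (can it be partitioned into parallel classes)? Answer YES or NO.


v = 9, block size k = 3, number of blocks = 9.
For resolvability, blocks must partition into parallel classes of size v/k = 3.
Total blocks must therefore be a multiple of 3: 9 = 3·3 + 0 ⇒ divisible ✓.
Greedy packing gives 3 candidate class(es). Each should be a full parallel class (size 3, covers all 9 points).
  Class 1 (3 blocks): {2,4,5}; {0,1,6}; {3,7,8}. Points covered: [0, 1, 2, 3, 4, 5, 6, 7, 8].
  Class 2 (3 blocks): {1,5,7}; {0,4,8}; {2,3,6}. Points covered: [0, 1, 2, 3, 4, 5, 6, 7, 8].
  Class 3 (3 blocks): {1,3,4}; {0,2,7}; {5,6,8}. Points covered: [0, 1, 2, 3, 4, 5, 6, 7, 8].
All classes full (size 3)? YES. All classes cover every point? YES.
Resolvable? YES.

YES


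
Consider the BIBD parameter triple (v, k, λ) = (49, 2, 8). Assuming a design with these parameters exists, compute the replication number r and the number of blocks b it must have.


Any 2-(v, k, λ) BIBD satisfies two necessary conditions:
  (i)  Each point sits in r blocks, and counting incidences through any fixed point gives r(k − 1) = λ(v − 1), so r = λ(v − 1)/(k − 1).
  (ii) Total incidences bk = vr, so b = vr/k.
Step 1: r = λ(v − 1)/(k − 1) = 8·(49 − 1)/(2 − 1) = 8·48/1 = 384/1 = 384.
Step 2: b = vr/k = 49·384/2 = 18816/2 = 9408.
Check integrality: r = 384 ∈ Z ✓, b = 9408 ∈ Z ✓.
(These identities are necessary conditions: they determine r and b for any design with these parameters, but do not by themselves prove that one exists.)

r = 384, b = 9408.


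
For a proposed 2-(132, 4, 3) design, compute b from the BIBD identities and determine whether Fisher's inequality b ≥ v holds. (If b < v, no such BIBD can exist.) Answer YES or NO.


b = λv(v − 1)/(k(k − 1)) = 3·132·131/(4·3) = 51876/12 = 4323.
Compare with v = 132: b ≥ v, so Fisher's inequality holds.

YES


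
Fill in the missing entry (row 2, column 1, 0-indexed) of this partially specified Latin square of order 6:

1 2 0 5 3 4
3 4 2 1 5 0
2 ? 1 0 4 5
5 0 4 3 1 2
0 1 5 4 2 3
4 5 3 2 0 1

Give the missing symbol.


Row 2 contains symbols [0, 1, 2, 4, 5] — missing [3].
Column 1 contains symbols [0, 1, 2, 4, 5] — missing [3].
The missing symbol must appear in both missing sets; intersection = [3].
Therefore the hidden value is 3.

Missing value = 3.


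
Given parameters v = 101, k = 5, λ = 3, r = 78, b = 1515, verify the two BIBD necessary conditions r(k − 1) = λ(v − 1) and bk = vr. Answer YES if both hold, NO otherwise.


Condition (i): r(k − 1) = 78·4 = 312; λ(v − 1) = 3·100 = 300. Match? NO.
Condition (ii): bk = 1515·5 = 7575; vr = 101·78 = 7878. Match? NO.
Both conditions hold? NO.

NO


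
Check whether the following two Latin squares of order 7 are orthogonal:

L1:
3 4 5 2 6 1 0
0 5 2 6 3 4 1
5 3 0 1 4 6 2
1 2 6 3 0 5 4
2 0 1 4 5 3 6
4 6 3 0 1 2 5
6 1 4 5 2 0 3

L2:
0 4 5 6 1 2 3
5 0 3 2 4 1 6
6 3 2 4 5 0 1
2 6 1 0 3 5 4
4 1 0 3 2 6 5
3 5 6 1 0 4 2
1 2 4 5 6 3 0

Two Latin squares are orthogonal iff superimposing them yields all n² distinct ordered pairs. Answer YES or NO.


Form the n² = 49 superimposed pairs (L1[i][j], L2[i][j]), row by row (rows and columns indexed from 0):
row 0: (3,0) (4,4) (5,5) (2,6) (6,1) (1,2) (0,3)
row 1: (0,5) (5,0) (2,3) (6,2) (3,4) (4,1) (1,6)
row 2: (5,6) (3,3) (0,2) (1,4) (4,5) (6,0) (2,1)
row 3: (1,2) (2,6) (6,1) (3,0) (0,3) (5,5) (4,4)
row 4: (2,4) (0,1) (1,0) (4,3) (5,2) (3,6) (6,5)
row 5: (4,3) (6,5) (3,6) (0,1) (1,0) (2,4) (5,2)
row 6: (6,1) (1,2) (4,4) (5,5) (2,6) (0,3) (3,0)
Orthogonality requires all 49 pairs distinct.
But the pair (1,2) repeats: cell (0,5) has L1 = 1, L2 = 2, and cell (3,0) has L1 = 1, L2 = 2.
A repeated pair means some other pair never occurs (only 28 distinct pairs out of 49), so the squares are not orthogonal.
Conclusion: NO.

NO


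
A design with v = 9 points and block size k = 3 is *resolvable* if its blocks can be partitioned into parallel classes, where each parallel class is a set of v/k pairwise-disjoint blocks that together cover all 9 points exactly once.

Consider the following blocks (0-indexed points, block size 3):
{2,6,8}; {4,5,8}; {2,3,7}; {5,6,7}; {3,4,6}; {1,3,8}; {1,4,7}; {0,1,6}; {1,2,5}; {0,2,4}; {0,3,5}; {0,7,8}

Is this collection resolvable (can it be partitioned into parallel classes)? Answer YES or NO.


v = 9, block size k = 3, number of blocks = 12.
For resolvability, blocks must partition into parallel classes of size v/k = 3.
Total blocks must therefore be a multiple of 3: 12 = 3·4 + 0 ⇒ divisible ✓.
Greedy packing gives 4 candidate class(es). Each should be a full parallel class (size 3, covers all 9 points).
  Class 1 (3 blocks): {2,6,8}; {1,4,7}; {0,3,5}. Points covered: [0, 1, 2, 3, 4, 5, 6, 7, 8].
  Class 2 (3 blocks): {4,5,8}; {2,3,7}; {0,1,6}. Points covered: [0, 1, 2, 3, 4, 5, 6, 7, 8].
  Class 3 (3 blocks): {5,6,7}; {1,3,8}; {0,2,4}. Points covered: [0, 1, 2, 3, 4, 5, 6, 7, 8].
  Class 4 (3 blocks): {3,4,6}; {1,2,5}; {0,7,8}. Points covered: [0, 1, 2, 3, 4, 5, 6, 7, 8].
All classes full (size 3)? YES. All classes cover every point? YES.
Resolvable? YES.

YES


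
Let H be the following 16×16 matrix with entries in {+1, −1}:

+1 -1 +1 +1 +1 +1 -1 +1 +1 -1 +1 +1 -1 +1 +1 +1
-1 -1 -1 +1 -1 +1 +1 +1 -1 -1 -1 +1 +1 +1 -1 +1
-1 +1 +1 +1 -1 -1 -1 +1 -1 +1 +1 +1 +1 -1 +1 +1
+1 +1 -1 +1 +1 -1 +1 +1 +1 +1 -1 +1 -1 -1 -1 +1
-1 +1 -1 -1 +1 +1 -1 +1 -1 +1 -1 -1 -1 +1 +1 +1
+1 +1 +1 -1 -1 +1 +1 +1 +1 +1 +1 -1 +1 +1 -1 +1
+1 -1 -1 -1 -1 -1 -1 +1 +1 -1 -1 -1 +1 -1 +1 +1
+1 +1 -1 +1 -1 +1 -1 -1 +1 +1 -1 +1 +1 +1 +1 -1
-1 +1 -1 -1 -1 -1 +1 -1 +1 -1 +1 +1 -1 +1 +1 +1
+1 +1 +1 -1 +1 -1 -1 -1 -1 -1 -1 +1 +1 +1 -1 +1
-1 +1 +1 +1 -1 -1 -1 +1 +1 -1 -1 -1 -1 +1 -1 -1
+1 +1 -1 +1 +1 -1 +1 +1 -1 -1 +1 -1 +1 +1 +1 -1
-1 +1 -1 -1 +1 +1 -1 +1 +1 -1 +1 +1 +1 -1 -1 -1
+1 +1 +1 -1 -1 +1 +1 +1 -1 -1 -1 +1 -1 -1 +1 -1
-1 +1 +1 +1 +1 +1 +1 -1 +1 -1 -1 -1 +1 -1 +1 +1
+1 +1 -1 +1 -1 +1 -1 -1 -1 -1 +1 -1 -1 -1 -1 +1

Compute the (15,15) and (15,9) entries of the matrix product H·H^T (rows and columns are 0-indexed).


Row 9 of H: [1, 1, 1, -1, 1, -1, -1, -1, -1, -1, -1, 1, 1, 1, -1, 1].
Row 15 of H: [1, 1, -1, 1, -1, 1, -1, -1, -1, -1, 1, -1, -1, -1, -1, 1].
(H·H^T)[15][15] = Σ_j H[15][j]·H[15][j] = (1)² + (1)² + (-1)² + (1)² + (-1)² + (1)² + (-1)² + (-1)² + (-1)² + (-1)² + (1)² + (-1)² + (-1)² + (-1)² + (-1)² + (1)² = 1 + 1 + 1 + 1 + 1 + 1 + 1 + 1 + 1 + 1 + 1 + 1 + 1 + 1 + 1 + 1 = 16.
(H·H^T)[15][9] = Σ_j H[15][j]·H[9][j] = (1)·(1) + (1)·(1) + (-1)·(1) + (1)·(-1) + (-1)·(1) + (1)·(-1) + (-1)·(-1) + (-1)·(-1) + (-1)·(-1) + (-1)·(-1) + (1)·(-1) + (-1)·(1) + (-1)·(1) + (-1)·(1) + (-1)·(-1) + (1)·(1) = 1 + 1 + -1 + -1 + -1 + -1 + 1 + 1 + 1 + 1 + -1 + -1 + -1 + -1 + 1 + 1 = 0.
So rows 15 and 9 are orthogonal; the diagonal entry equals n = 16.

(15,15) entry = 16; (15,9) entry = 0.


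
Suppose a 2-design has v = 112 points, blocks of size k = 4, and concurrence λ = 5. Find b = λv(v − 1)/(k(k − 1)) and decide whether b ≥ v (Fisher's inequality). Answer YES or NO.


r = λ(v − 1)/(k − 1) = 5·111/3 = 185.
b = vr/k = 112·185/4 = 5180.
Fisher's inequality: b ≥ v ⇔ 5180 ≥ 112? YES.

YES


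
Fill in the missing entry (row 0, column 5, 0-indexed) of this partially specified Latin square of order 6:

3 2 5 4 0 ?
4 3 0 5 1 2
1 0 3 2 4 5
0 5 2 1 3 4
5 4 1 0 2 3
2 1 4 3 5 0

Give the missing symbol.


Row 0 contains symbols [0, 2, 3, 4, 5] — missing [1].
Column 5 contains symbols [0, 2, 3, 4, 5] — missing [1].
The missing symbol must appear in both missing sets; intersection = [1].
Therefore the hidden value is 1.

Missing value = 1.


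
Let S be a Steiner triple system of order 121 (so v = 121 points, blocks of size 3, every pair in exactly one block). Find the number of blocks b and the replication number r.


An STS(v) is a 2-(v, 3, 1) BIBD: block size k = 3, λ = 1.
Replication: r(k − 1) = λ(v − 1) ⇒ r·2 = 121 − 1 = 120 ⇒ r = 60.
Block count: bk = vr ⇒ b·3 = 121·60 = 7260 ⇒ b = 2420.
(Check via b = v(v − 1)/6 = 121·120/6 = 14520/6 = 2420.)

r = 60, b = 2420.


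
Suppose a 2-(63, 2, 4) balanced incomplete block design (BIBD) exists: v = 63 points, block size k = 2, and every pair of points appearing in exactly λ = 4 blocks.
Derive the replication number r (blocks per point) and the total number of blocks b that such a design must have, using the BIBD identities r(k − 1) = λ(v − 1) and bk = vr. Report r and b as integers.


Any 2-(v, k, λ) BIBD satisfies two necessary conditions:
  (i)  Each point sits in r blocks, and counting incidences through any fixed point gives r(k − 1) = λ(v − 1), so r = λ(v − 1)/(k − 1).
  (ii) Total incidences bk = vr, so b = vr/k.
Step 1: r = λ(v − 1)/(k − 1) = 4·(63 − 1)/(2 − 1) = 4·62/1 = 248/1 = 248.
Step 2: b = vr/k = 63·248/2 = 15624/2 = 7812.
Check integrality: r = 248 ∈ Z ✓, b = 7812 ∈ Z ✓.
(These identities are necessary conditions: they determine r and b for any design with these parameters, but do not by themselves prove that one exists.)

r = 248, b = 7812.


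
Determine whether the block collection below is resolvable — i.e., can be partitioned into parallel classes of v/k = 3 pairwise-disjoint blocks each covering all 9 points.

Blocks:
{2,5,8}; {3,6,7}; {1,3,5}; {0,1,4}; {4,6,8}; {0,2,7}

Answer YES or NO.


v = 9, block size k = 3, number of blocks = 6.
For resolvability, blocks must partition into parallel classes of size v/k = 3.
Total blocks must therefore be a multiple of 3: 6 = 3·2 + 0 ⇒ divisible ✓.
Greedy packing gives 2 candidate class(es). Each should be a full parallel class (size 3, covers all 9 points).
  Class 1 (3 blocks): {2,5,8}; {3,6,7}; {0,1,4}. Points covered: [0, 1, 2, 3, 4, 5, 6, 7, 8].
  Class 2 (3 blocks): {1,3,5}; {4,6,8}; {0,2,7}. Points covered: [0, 1, 2, 3, 4, 5, 6, 7, 8].
All classes full (size 3)? YES. All classes cover every point? YES.
Resolvable? YES.

YES


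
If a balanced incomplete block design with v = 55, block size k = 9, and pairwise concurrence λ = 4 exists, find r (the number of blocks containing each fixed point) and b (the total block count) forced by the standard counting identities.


Any 2-(v, k, λ) BIBD satisfies two necessary conditions:
  (i)  Each point sits in r blocks, and counting incidences through any fixed point gives r(k − 1) = λ(v − 1), so r = λ(v − 1)/(k − 1).
  (ii) Total incidences bk = vr, so b = vr/k.
Step 1: r = λ(v − 1)/(k − 1) = 4·(55 − 1)/(9 − 1) = 4·54/8 = 216/8 = 27.
Step 2: b = vr/k = 55·27/9 = 1485/9 = 165.
Check integrality: r = 27 ∈ Z ✓, b = 165 ∈ Z ✓.
(These identities are necessary conditions: they determine r and b for any design with these parameters, but do not by themselves prove that one exists.)

r = 27, b = 165.


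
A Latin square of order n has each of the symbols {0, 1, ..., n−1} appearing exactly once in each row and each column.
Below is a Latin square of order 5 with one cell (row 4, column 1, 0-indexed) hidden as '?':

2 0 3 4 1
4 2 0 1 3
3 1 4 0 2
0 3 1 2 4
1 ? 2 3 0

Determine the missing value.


Row 4 contains symbols [0, 1, 2, 3] — missing [4].
Column 1 contains symbols [0, 1, 2, 3] — missing [4].
The missing symbol must appear in both missing sets; intersection = [4].
Therefore the hidden value is 4.

Missing value = 4.


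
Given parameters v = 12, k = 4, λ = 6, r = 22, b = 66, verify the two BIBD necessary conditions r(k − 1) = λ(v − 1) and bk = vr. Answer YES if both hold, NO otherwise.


Condition (i): r(k − 1) = 22·3 = 66; λ(v − 1) = 6·11 = 66. Match? YES.
Condition (ii): bk = 66·4 = 264; vr = 12·22 = 264. Match? YES.
Both conditions hold? YES.

YES


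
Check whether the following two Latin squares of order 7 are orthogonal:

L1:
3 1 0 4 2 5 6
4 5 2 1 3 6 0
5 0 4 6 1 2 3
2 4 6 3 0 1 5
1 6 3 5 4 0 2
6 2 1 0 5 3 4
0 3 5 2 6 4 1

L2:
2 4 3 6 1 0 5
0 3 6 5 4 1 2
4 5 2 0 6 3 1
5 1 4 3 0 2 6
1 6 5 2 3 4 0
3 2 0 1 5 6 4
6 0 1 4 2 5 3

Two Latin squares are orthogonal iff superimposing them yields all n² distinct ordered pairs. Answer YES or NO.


Form the n² = 49 superimposed pairs (L1[i][j], L2[i][j]), row by row (rows and columns indexed from 0):
row 0: (3,2) (1,4) (0,3) (4,6) (2,1) (5,0) (6,5)
row 1: (4,0) (5,3) (2,6) (1,5) (3,4) (6,1) (0,2)
row 2: (5,4) (0,5) (4,2) (6,0) (1,6) (2,3) (3,1)
row 3: (2,5) (4,1) (6,4) (3,3) (0,0) (1,2) (5,6)
row 4: (1,1) (6,6) (3,5) (5,2) (4,3) (0,4) (2,0)
row 5: (6,3) (2,2) (1,0) (0,1) (5,5) (3,6) (4,4)
row 6: (0,6) (3,0) (5,1) (2,4) (6,2) (4,5) (1,3)
Orthogonality requires all 49 pairs distinct.
Check by first coordinate: for each symbol s of L1, list the L2 entries in the n cells where L1 = s; they must all differ.
  L1 = 0: L2 entries (in reading order) 3, 2, 5, 0, 4, 1, 6 — all 7 distinct ✓
  L1 = 1: L2 entries (in reading order) 4, 5, 6, 2, 1, 0, 3 — all 7 distinct ✓
  L1 = 2: L2 entries (in reading order) 1, 6, 3, 5, 0, 2, 4 — all 7 distinct ✓
  L1 = 3: L2 entries (in reading order) 2, 4, 1, 3, 5, 6, 0 — all 7 distinct ✓
  L1 = 4: L2 entries (in reading order) 6, 0, 2, 1, 3, 4, 5 — all 7 distinct ✓
  L1 = 5: L2 entries (in reading order) 0, 3, 4, 6, 2, 5, 1 — all 7 distinct ✓
  L1 = 6: L2 entries (in reading order) 5, 1, 0, 4, 6, 3, 2 — all 7 distinct ✓
Every symbol of L1 meets every symbol of L2 exactly once, so all 49 pairs are distinct (49 of 49).
Conclusion: YES.

YES


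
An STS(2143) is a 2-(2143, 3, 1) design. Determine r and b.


An STS(v) is a 2-(v, 3, 1) BIBD: block size k = 3, λ = 1.
Replication: r(k − 1) = λ(v − 1) ⇒ r·2 = 2143 − 1 = 2142 ⇒ r = 1071.
Block count: b = v(v − 1)/6 = 2143·2142/6 = 4590306/6 = 765051.
(Check via bk = vr: 765051·3 = 2295153 = 2143·1071 = 2295153 ✓.)

r = 1071, b = 765051.


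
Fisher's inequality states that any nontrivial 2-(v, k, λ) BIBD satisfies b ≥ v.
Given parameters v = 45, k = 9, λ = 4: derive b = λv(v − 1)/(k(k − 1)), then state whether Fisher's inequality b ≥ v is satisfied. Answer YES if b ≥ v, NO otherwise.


b = λv(v − 1)/(k(k − 1)) = 4·45·44/(9·8) = 7920/72 = 110.
Compare with v = 45: b ≥ v, so Fisher's inequality holds.

YES


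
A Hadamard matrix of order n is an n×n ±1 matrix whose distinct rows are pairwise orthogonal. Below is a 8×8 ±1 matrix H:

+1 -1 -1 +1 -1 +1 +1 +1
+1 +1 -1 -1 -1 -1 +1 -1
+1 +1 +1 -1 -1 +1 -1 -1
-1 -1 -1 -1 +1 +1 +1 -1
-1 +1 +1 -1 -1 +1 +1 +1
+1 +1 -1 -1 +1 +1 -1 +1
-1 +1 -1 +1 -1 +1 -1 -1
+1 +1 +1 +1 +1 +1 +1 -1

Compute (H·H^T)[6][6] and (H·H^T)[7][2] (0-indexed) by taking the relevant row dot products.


Row 2 of H: [1, 1, 1, -1, -1, 1, -1, -1].
Row 6 of H: [-1, 1, -1, 1, -1, 1, -1, -1].
Row 7 of H: [1, 1, 1, 1, 1, 1, 1, -1].
(H·H^T)[6][6] = Σ_j H[6][j]·H[6][j] = (-1)² + (1)² + (-1)² + (1)² + (-1)² + (1)² + (-1)² + (-1)² = 1 + 1 + 1 + 1 + 1 + 1 + 1 + 1 = 8.
(H·H^T)[7][2] = Σ_j H[7][j]·H[2][j] = (1)·(1) + (1)·(1) + (1)·(1) + (1)·(-1) + (1)·(-1) + (1)·(1) + (1)·(-1) + (-1)·(-1) = 1 + 1 + 1 + -1 + -1 + 1 + -1 + 1 = 2.
Rows 7 and 2 are not orthogonal (dot product = 2 ≠ 0), so H is not a Hadamard matrix.

(6,6) entry = 8; (7,2) entry = 2.


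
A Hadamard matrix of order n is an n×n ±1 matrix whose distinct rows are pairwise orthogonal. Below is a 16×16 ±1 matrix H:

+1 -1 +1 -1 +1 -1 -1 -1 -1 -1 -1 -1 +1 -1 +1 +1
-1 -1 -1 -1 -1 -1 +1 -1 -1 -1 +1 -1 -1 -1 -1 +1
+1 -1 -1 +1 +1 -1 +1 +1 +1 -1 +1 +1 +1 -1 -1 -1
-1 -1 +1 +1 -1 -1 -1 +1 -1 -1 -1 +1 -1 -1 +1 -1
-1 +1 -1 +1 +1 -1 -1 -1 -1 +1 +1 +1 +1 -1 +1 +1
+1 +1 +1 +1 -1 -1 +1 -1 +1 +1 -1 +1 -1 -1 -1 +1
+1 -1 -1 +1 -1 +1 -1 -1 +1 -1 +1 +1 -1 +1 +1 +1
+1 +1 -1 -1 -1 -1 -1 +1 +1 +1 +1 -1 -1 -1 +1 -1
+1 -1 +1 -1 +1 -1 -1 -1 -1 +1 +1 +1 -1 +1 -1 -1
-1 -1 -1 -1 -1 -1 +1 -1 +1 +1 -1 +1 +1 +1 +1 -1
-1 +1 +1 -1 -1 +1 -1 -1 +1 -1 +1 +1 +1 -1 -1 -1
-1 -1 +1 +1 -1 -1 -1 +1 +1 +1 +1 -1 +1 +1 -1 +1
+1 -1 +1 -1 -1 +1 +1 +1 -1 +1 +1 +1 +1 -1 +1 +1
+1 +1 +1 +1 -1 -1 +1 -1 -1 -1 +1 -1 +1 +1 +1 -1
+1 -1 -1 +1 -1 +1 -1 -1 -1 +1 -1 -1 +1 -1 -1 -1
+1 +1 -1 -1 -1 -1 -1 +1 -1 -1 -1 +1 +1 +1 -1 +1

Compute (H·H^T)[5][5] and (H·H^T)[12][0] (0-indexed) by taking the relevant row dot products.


Row 0 of H: [1, -1, 1, -1, 1, -1, -1, -1, -1, -1, -1, -1, 1, -1, 1, 1].
Row 5 of H: [1, 1, 1, 1, -1, -1, 1, -1, 1, 1, -1, 1, -1, -1, -1, 1].
Row 12 of H: [1, -1, 1, -1, -1, 1, 1, 1, -1, 1, 1, 1, 1, -1, 1, 1].
(H·H^T)[5][5] = Σ_j H[5][j]·H[5][j] = (1)² + (1)² + (1)² + (1)² + (-1)² + (-1)² + (1)² + (-1)² + (1)² + (1)² + (-1)² + (1)² + (-1)² + (-1)² + (-1)² + (1)² = 1 + 1 + 1 + 1 + 1 + 1 + 1 + 1 + 1 + 1 + 1 + 1 + 1 + 1 + 1 + 1 = 16.
(H·H^T)[12][0] = Σ_j H[12][j]·H[0][j] = (1)·(1) + (-1)·(-1) + (1)·(1) + (-1)·(-1) + (-1)·(1) + (1)·(-1) + (1)·(-1) + (1)·(-1) + (-1)·(-1) + (1)·(-1) + (1)·(-1) + (1)·(-1) + (1)·(1) + (-1)·(-1) + (1)·(1) + (1)·(1) = 1 + 1 + 1 + 1 + -1 + -1 + -1 + -1 + 1 + -1 + -1 + -1 + 1 + 1 + 1 + 1 = 2.
Rows 12 and 0 are not orthogonal (dot product = 2 ≠ 0), so H is not a Hadamard matrix.

(5,5) entry = 16; (12,0) entry = 2.


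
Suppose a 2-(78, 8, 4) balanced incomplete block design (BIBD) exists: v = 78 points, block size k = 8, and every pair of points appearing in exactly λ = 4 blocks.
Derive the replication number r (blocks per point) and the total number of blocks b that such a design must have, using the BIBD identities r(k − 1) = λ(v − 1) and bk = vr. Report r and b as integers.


Any 2-(v, k, λ) BIBD satisfies two necessary conditions:
  (i)  Each point sits in r blocks, and counting incidences through any fixed point gives r(k − 1) = λ(v − 1), so r = λ(v − 1)/(k − 1).
  (ii) Total incidences bk = vr, so b = vr/k.
Step 1: r = λ(v − 1)/(k − 1) = 4·(78 − 1)/(8 − 1) = 4·77/7 = 308/7 = 44.
Step 2: b = vr/k = 78·44/8 = 3432/8 = 429.
Check integrality: r = 44 ∈ Z ✓, b = 429 ∈ Z ✓.
(These identities are necessary conditions: they determine r and b for any design with these parameters, but do not by themselves prove that one exists.)

r = 44, b = 429.


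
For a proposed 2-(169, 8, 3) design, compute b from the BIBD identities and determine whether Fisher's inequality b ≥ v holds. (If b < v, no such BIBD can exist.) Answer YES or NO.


r = λ(v − 1)/(k − 1) = 3·168/7 = 72.
b = vr/k = 169·72/8 = 1521.
Fisher's inequality: b ≥ v ⇔ 1521 ≥ 169? YES.

YES


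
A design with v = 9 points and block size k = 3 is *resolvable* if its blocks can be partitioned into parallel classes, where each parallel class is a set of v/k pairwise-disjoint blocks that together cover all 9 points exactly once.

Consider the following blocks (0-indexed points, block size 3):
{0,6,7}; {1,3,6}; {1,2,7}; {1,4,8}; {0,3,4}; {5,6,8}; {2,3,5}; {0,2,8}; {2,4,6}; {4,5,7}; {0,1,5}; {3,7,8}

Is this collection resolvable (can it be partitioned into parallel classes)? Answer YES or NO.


v = 9, block size k = 3, number of blocks = 12.
For resolvability, blocks must partition into parallel classes of size v/k = 3.
Total blocks must therefore be a multiple of 3: 12 = 3·4 + 0 ⇒ divisible ✓.
Greedy packing gives 4 candidate class(es). Each should be a full parallel class (size 3, covers all 9 points).
  Class 1 (3 blocks): {0,6,7}; {1,4,8}; {2,3,5}. Points covered: [0, 1, 2, 3, 4, 5, 6, 7, 8].
  Class 2 (3 blocks): {1,3,6}; {0,2,8}; {4,5,7}. Points covered: [0, 1, 2, 3, 4, 5, 6, 7, 8].
  Class 3 (3 blocks): {1,2,7}; {0,3,4}; {5,6,8}. Points covered: [0, 1, 2, 3, 4, 5, 6, 7, 8].
  Class 4 (3 blocks): {2,4,6}; {0,1,5}; {3,7,8}. Points covered: [0, 1, 2, 3, 4, 5, 6, 7, 8].
All classes full (size 3)? YES. All classes cover every point? YES.
Resolvable? YES.

YES


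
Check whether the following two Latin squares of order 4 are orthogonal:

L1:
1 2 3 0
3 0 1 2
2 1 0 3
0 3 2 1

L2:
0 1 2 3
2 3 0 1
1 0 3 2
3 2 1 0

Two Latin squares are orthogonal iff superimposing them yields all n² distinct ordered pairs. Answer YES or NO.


Form the n² = 16 superimposed pairs (L1[i][j], L2[i][j]), row by row (rows and columns indexed from 0):
row 0: (1,0) (2,1) (3,2) (0,3)
row 1: (3,2) (0,3) (1,0) (2,1)
row 2: (2,1) (1,0) (0,3) (3,2)
row 3: (0,3) (3,2) (2,1) (1,0)
Orthogonality requires all 16 pairs distinct.
But the pair (3,2) repeats: cell (0,2) has L1 = 3, L2 = 2, and cell (1,0) has L1 = 3, L2 = 2.
A repeated pair means some other pair never occurs (only 4 distinct pairs out of 16), so the squares are not orthogonal.
Conclusion: NO.

NO


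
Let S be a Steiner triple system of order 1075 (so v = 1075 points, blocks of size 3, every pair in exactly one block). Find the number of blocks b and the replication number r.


An STS(v) is a 2-(v, 3, 1) BIBD: block size k = 3, λ = 1.
Replication: r(k − 1) = λ(v − 1) ⇒ r·2 = 1075 − 1 = 1074 ⇒ r = 537.
Block count: b = v(v − 1)/6 = 1075·1074/6 = 1154550/6 = 192425.

r = 537, b = 192425.


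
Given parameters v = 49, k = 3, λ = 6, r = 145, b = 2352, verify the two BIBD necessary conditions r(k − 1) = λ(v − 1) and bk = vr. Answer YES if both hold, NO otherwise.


Condition (i): r(k − 1) = 145·2 = 290; λ(v − 1) = 6·48 = 288. Match? NO.
Condition (ii): bk = 2352·3 = 7056; vr = 49·145 = 7105. Match? NO.
Both conditions hold? NO.

NO


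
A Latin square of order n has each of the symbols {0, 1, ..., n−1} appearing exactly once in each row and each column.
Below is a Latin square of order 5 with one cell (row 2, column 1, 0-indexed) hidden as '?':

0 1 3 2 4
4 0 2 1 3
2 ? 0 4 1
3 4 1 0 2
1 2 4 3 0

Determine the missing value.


Row 2 contains symbols [0, 1, 2, 4] — missing [3].
Column 1 contains symbols [0, 1, 2, 4] — missing [3].
The missing symbol must appear in both missing sets; intersection = [3].
Therefore the hidden value is 3.

Missing value = 3.


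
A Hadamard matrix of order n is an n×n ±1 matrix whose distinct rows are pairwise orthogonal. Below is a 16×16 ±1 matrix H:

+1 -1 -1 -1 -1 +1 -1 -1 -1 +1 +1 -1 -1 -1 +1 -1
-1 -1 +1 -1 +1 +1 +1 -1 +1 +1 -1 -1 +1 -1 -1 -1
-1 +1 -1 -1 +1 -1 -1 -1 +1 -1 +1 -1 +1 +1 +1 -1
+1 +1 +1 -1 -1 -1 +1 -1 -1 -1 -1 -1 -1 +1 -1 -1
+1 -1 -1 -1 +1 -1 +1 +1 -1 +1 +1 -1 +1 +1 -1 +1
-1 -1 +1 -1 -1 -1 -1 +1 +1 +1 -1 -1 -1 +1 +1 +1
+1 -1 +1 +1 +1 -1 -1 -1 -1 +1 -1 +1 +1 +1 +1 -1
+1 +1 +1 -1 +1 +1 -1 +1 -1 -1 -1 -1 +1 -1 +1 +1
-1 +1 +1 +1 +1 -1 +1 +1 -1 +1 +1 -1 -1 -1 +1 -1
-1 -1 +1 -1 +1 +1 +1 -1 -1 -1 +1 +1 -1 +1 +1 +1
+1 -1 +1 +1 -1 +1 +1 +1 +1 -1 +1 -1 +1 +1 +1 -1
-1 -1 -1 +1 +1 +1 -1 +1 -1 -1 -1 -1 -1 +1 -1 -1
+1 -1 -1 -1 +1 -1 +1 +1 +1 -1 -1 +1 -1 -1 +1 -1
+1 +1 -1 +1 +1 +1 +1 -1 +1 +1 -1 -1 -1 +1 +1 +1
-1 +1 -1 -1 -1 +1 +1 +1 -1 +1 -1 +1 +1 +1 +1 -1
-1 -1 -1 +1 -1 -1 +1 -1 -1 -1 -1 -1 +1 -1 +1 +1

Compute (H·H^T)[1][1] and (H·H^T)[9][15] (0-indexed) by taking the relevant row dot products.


Row 1 of H: [-1, -1, 1, -1, 1, 1, 1, -1, 1, 1, -1, -1, 1, -1, -1, -1].
Row 9 of H: [-1, -1, 1, -1, 1, 1, 1, -1, -1, -1, 1, 1, -1, 1, 1, 1].
Row 15 of H: [-1, -1, -1, 1, -1, -1, 1, -1, -1, -1, -1, -1, 1, -1, 1, 1].
(H·H^T)[1][1] = Σ_j H[1][j]·H[1][j] = (-1)² + (-1)² + (1)² + (-1)² + (1)² + (1)² + (1)² + (-1)² + (1)² + (1)² + (-1)² + (-1)² + (1)² + (-1)² + (-1)² + (-1)² = 1 + 1 + 1 + 1 + 1 + 1 + 1 + 1 + 1 + 1 + 1 + 1 + 1 + 1 + 1 + 1 = 16.
(H·H^T)[9][15] = Σ_j H[9][j]·H[15][j] = (-1)·(-1) + (-1)·(-1) + (1)·(-1) + (-1)·(1) + (1)·(-1) + (1)·(-1) + (1)·(1) + (-1)·(-1) + (-1)·(-1) + (-1)·(-1) + (1)·(-1) + (1)·(-1) + (-1)·(1) + (1)·(-1) + (1)·(1) + (1)·(1) = 1 + 1 + -1 + -1 + -1 + -1 + 1 + 1 + 1 + 1 + -1 + -1 + -1 + -1 + 1 + 1 = 0.
So rows 9 and 15 are orthogonal; the diagonal entry equals n = 16.

(1,1) entry = 16; (9,15) entry = 0.


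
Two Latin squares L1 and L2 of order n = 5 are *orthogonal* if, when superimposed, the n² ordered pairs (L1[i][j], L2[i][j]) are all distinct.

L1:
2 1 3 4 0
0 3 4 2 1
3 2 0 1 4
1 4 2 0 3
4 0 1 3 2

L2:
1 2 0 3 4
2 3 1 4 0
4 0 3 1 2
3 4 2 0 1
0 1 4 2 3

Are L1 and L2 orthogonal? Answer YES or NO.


Form the n² = 25 superimposed pairs (L1[i][j], L2[i][j]), row by row (rows and columns indexed from 0):
row 0: (2,1) (1,2) (3,0) (4,3) (0,4)
row 1: (0,2) (3,3) (4,1) (2,4) (1,0)
row 2: (3,4) (2,0) (0,3) (1,1) (4,2)
row 3: (1,3) (4,4) (2,2) (0,0) (3,1)
row 4: (4,0) (0,1) (1,4) (3,2) (2,3)
Orthogonality requires all 25 pairs distinct.
Check by first coordinate: for each symbol s of L1, list the L2 entries in the n cells where L1 = s; they must all differ.
  L1 = 0: L2 entries (in reading order) 4, 2, 3, 0, 1 — all 5 distinct ✓
  L1 = 1: L2 entries (in reading order) 2, 0, 1, 3, 4 — all 5 distinct ✓
  L1 = 2: L2 entries (in reading order) 1, 4, 0, 2, 3 — all 5 distinct ✓
  L1 = 3: L2 entries (in reading order) 0, 3, 4, 1, 2 — all 5 distinct ✓
  L1 = 4: L2 entries (in reading order) 3, 1, 2, 4, 0 — all 5 distinct ✓
Every symbol of L1 meets every symbol of L2 exactly once, so all 25 pairs are distinct (25 of 25).
Conclusion: YES.

YES


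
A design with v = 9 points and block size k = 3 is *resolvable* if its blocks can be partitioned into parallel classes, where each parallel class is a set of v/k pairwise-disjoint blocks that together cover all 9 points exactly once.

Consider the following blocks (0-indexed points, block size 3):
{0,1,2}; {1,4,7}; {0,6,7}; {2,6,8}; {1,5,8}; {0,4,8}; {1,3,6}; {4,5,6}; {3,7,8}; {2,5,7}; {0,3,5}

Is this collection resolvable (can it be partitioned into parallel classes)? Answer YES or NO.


v = 9, block size k = 3, number of blocks = 11.
For resolvability, blocks must partition into parallel classes of size v/k = 3.
Total blocks must therefore be a multiple of 3: 11 = 3·3 + 2 ⇒ not divisible ✗.
Resolvable? NO.

NO


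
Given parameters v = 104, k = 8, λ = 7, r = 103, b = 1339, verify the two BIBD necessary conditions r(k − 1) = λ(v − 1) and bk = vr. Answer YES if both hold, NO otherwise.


Condition (i): r(k − 1) = 103·7 = 721; λ(v − 1) = 7·103 = 721. Match? YES.
Condition (ii): bk = 1339·8 = 10712; vr = 104·103 = 10712. Match? YES.
Both conditions hold? YES.

YES


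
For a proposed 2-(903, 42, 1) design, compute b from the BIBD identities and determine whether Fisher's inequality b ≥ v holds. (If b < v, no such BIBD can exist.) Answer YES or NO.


b = λv(v − 1)/(k(k − 1)) = 1·903·902/(42·41) = 814506/1722 = 473.
Compare with v = 903: b < v, so Fisher's inequality fails.

NO


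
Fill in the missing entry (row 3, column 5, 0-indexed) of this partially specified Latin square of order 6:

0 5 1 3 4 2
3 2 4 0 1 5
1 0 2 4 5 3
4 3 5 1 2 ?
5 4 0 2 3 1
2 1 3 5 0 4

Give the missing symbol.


Row 3 contains symbols [1, 2, 3, 4, 5] — missing [0].
Column 5 contains symbols [1, 2, 3, 4, 5] — missing [0].
The missing symbol must appear in both missing sets; intersection = [0].
Therefore the hidden value is 0.

Missing value = 0.


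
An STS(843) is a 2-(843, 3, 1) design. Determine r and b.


An STS(v) is a 2-(v, 3, 1) BIBD: block size k = 3, λ = 1.
Replication: r(k − 1) = λ(v − 1) ⇒ r·2 = 843 − 1 = 842 ⇒ r = 421.
Block count: bk = vr ⇒ b·3 = 843·421 = 354903 ⇒ b = 118301.
(Check via b = v(v − 1)/6 = 843·842/6 = 709806/6 = 118301.)

r = 421, b = 118301.


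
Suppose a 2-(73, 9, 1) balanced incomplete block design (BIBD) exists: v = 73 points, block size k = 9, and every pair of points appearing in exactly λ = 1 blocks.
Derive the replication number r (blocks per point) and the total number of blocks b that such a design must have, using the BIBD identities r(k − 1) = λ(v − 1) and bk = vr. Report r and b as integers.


Any 2-(v, k, λ) BIBD satisfies two necessary conditions:
  (i)  Each point sits in r blocks, and counting incidences through any fixed point gives r(k − 1) = λ(v − 1), so r = λ(v − 1)/(k − 1).
  (ii) Total incidences bk = vr, so b = vr/k.
Step 1: r = λ(v − 1)/(k − 1) = 1·(73 − 1)/(9 − 1) = 1·72/8 = 72/8 = 9.
Step 2: b = vr/k = 73·9/9 = 657/9 = 73.
Check integrality: r = 9 ∈ Z ✓, b = 73 ∈ Z ✓.
(These identities are necessary conditions: they determine r and b for any design with these parameters, but do not by themselves prove that one exists.)

r = 9, b = 73.


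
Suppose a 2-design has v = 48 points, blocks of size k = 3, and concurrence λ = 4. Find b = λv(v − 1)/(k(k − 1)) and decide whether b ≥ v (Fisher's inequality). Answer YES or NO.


r = λ(v − 1)/(k − 1) = 4·47/2 = 94.
b = vr/k = 48·94/3 = 1504.
Fisher's inequality: b ≥ v ⇔ 1504 ≥ 48? YES.

YES


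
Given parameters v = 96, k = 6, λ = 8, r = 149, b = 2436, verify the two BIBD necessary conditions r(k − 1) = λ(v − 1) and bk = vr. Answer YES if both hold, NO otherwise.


Condition (i): r(k − 1) = 149·5 = 745; λ(v − 1) = 8·95 = 760. Match? NO.
Condition (ii): bk = 2436·6 = 14616; vr = 96·149 = 14304. Match? NO.
Both conditions hold? NO.

NO


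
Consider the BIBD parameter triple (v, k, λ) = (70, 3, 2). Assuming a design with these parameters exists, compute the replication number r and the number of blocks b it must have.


Any 2-(v, k, λ) BIBD satisfies two necessary conditions:
  (i)  Each point sits in r blocks, and counting incidences through any fixed point gives r(k − 1) = λ(v − 1), so r = λ(v − 1)/(k − 1).
  (ii) Total incidences bk = vr, so b = vr/k.
Step 1: r = λ(v − 1)/(k − 1) = 2·(70 − 1)/(3 − 1) = 2·69/2 = 138/2 = 69.
Step 2: b = vr/k = 70·69/3 = 4830/3 = 1610.
Check integrality: r = 69 ∈ Z ✓, b = 1610 ∈ Z ✓.
(These identities are necessary conditions: they determine r and b for any design with these parameters, but do not by themselves prove that one exists.)

r = 69, b = 1610.


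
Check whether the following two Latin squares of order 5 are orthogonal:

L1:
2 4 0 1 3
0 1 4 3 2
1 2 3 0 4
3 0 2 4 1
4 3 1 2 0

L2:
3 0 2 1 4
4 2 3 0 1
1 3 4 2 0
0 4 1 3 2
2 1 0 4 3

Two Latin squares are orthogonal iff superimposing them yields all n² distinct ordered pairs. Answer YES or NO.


Form the n² = 25 superimposed pairs (L1[i][j], L2[i][j]), row by row (rows and columns indexed from 0):
row 0: (2,3) (4,0) (0,2) (1,1) (3,4)
row 1: (0,4) (1,2) (4,3) (3,0) (2,1)
row 2: (1,1) (2,3) (3,4) (0,2) (4,0)
row 3: (3,0) (0,4) (2,1) (4,3) (1,2)
row 4: (4,2) (3,1) (1,0) (2,4) (0,3)
Orthogonality requires all 25 pairs distinct.
But the pair (1,1) repeats: cell (0,3) has L1 = 1, L2 = 1, and cell (2,0) has L1 = 1, L2 = 1.
A repeated pair means some other pair never occurs (only 15 distinct pairs out of 25), so the squares are not orthogonal.
Conclusion: NO.

NO


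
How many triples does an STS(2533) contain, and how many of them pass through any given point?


An STS(v) is a 2-(v, 3, 1) BIBD: block size k = 3, λ = 1.
Replication: r(k − 1) = λ(v − 1) ⇒ r·2 = 2533 − 1 = 2532 ⇒ r = 1266.
Block count: b = v(v − 1)/6 = 2533·2532/6 = 6413556/6 = 1068926.
(Check via bk = vr: 1068926·3 = 3206778 = 2533·1266 = 3206778 ✓.)

r = 1266, b = 1068926.


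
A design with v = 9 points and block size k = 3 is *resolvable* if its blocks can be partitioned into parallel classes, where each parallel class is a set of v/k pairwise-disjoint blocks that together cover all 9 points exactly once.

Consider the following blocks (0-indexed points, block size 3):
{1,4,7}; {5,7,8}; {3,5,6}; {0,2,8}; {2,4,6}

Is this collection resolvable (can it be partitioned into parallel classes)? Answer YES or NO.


v = 9, block size k = 3, number of blocks = 5.
For resolvability, blocks must partition into parallel classes of size v/k = 3.
Total blocks must therefore be a multiple of 3: 5 = 3·1 + 2 ⇒ not divisible ✗.
Resolvable? NO.

NO


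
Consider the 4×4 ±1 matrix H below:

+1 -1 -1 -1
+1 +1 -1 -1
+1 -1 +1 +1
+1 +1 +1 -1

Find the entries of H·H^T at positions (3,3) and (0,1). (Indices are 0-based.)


Row 0 of H: [1, -1, -1, -1].
Row 1 of H: [1, 1, -1, -1].
Row 3 of H: [1, 1, 1, -1].
(H·H^T)[3][3] = Σ_j H[3][j]·H[3][j] = (1)² + (1)² + (1)² + (-1)² = 1 + 1 + 1 + 1 = 4.
(H·H^T)[0][1] = Σ_j H[0][j]·H[1][j] = (1)·(1) + (-1)·(1) + (-1)·(-1) + (-1)·(-1) = 1 + -1 + 1 + 1 = 2.
Rows 0 and 1 are not orthogonal (dot product = 2 ≠ 0), so H is not a Hadamard matrix.

(3,3) entry = 4; (0,1) entry = 2.


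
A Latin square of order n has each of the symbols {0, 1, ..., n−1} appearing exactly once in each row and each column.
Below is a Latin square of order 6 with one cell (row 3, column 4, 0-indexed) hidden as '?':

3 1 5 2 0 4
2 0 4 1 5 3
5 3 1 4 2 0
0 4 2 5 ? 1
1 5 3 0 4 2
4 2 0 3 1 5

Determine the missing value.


Row 3 contains symbols [0, 1, 2, 4, 5] — missing [3].
Column 4 contains symbols [0, 1, 2, 4, 5] — missing [3].
The missing symbol must appear in both missing sets; intersection = [3].
Therefore the hidden value is 3.

Missing value = 3.


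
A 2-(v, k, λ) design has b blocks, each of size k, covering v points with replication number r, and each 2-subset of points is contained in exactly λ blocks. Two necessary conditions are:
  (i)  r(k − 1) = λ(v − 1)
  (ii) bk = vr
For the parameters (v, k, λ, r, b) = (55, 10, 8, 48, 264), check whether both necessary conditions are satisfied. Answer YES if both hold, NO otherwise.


Condition (i): r(k − 1) = 48·9 = 432; λ(v − 1) = 8·54 = 432. Match? YES.
Condition (ii): bk = 264·10 = 2640; vr = 55·48 = 2640. Match? YES.
Both conditions hold? YES.

YES


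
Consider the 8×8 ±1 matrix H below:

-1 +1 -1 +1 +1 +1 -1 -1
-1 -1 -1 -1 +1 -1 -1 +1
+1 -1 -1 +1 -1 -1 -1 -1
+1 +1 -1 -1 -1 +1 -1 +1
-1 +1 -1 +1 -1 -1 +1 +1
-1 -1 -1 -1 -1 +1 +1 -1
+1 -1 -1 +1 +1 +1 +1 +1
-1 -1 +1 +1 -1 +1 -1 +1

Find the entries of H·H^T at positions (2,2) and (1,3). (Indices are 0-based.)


Row 1 of H: [-1, -1, -1, -1, 1, -1, -1, 1].
Row 2 of H: [1, -1, -1, 1, -1, -1, -1, -1].
Row 3 of H: [1, 1, -1, -1, -1, 1, -1, 1].
(H·H^T)[2][2] = Σ_j H[2][j]·H[2][j] = (1)² + (-1)² + (-1)² + (1)² + (-1)² + (-1)² + (-1)² + (-1)² = 1 + 1 + 1 + 1 + 1 + 1 + 1 + 1 = 8.
(H·H^T)[1][3] = Σ_j H[1][j]·H[3][j] = (-1)·(1) + (-1)·(1) + (-1)·(-1) + (-1)·(-1) + (1)·(-1) + (-1)·(1) + (-1)·(-1) + (1)·(1) = -1 + -1 + 1 + 1 + -1 + -1 + 1 + 1 = 0.
So rows 1 and 3 are orthogonal; the diagonal entry equals n = 8.

(2,2) entry = 8; (1,3) entry = 0.


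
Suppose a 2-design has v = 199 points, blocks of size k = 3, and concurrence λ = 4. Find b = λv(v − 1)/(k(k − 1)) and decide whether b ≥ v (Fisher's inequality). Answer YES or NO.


r = λ(v − 1)/(k − 1) = 4·198/2 = 396.
b = vr/k = 199·396/3 = 26268.
Fisher's inequality: b ≥ v ⇔ 26268 ≥ 199? YES.

YES


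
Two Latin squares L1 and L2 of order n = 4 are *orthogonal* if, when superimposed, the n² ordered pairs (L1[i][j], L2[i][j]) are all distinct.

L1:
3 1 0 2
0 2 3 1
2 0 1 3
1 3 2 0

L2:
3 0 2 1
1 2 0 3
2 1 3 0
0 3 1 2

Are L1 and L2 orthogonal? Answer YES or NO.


Form the n² = 16 superimposed pairs (L1[i][j], L2[i][j]), row by row (rows and columns indexed from 0):
row 0: (3,3) (1,0) (0,2) (2,1)
row 1: (0,1) (2,2) (3,0) (1,3)
row 2: (2,2) (0,1) (1,3) (3,0)
row 3: (1,0) (3,3) (2,1) (0,2)
Orthogonality requires all 16 pairs distinct.
But the pair (2,2) repeats: cell (1,1) has L1 = 2, L2 = 2, and cell (2,0) has L1 = 2, L2 = 2.
A repeated pair means some other pair never occurs (only 8 distinct pairs out of 16), so the squares are not orthogonal.
Conclusion: NO.

NO


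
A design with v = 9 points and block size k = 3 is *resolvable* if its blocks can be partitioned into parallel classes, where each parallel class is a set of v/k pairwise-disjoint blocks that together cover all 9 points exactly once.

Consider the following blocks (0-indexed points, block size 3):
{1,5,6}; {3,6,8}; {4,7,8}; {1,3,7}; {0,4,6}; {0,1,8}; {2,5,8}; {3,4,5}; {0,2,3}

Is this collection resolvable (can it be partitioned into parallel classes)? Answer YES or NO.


v = 9, block size k = 3, number of blocks = 9.
For resolvability, blocks must partition into parallel classes of size v/k = 3.
Total blocks must therefore be a multiple of 3: 9 = 3·3 + 0 ⇒ divisible ✓.
Consider block {3,6,8}. It intersects every other block in the collection, so no parallel class of size 3 can contain it.
Since every block must belong to some parallel class in a resolution, the collection cannot be partitioned into parallel classes.
Resolvable? NO.

NO
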